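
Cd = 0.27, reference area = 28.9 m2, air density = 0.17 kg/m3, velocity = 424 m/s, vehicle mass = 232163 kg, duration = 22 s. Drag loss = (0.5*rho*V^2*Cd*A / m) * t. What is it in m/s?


D = 0.5 * 0.17 * 424^2 * 0.27 * 28.9 = 119237.33 N
a = 119237.33 / 232163 = 0.5136 m/s2
dV = 0.5136 * 22 = 11.3 m/s

11.3 m/s


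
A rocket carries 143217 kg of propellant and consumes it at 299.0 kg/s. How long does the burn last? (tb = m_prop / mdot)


tb = 143217 / 299.0 = 479.0 s

479.0 s


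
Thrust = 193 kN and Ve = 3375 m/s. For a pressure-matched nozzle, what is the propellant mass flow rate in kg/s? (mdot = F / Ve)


mdot = F / Ve = 193000 / 3375 = 57.2 kg/s

57.2 kg/s


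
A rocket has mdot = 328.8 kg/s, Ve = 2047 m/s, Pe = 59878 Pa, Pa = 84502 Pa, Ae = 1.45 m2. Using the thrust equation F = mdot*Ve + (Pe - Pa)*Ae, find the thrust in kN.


F = 328.8 * 2047 + (59878 - 84502) * 1.45 = 637349.0 N = 637.3 kN

637.3 kN


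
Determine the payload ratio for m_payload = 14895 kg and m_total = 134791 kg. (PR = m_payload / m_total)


PR = 14895 / 134791 = 0.1105

0.1105


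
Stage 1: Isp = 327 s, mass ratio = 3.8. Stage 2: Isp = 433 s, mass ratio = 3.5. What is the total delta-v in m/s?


dV1 = 327 * 9.81 * ln(3.8) = 4282.5 m/s
dV2 = 433 * 9.81 * ln(3.5) = 5321.4 m/s
Total dV = 4282.5 + 5321.4 = 9603.9 m/s ~ 9604 m/s

9604 m/s


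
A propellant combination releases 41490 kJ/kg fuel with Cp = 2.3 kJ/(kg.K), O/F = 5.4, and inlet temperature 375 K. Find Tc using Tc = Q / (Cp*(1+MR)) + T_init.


Tc = 41490 / (2.3 * (1 + 5.4)) + 375 = 3194 K

3194 K


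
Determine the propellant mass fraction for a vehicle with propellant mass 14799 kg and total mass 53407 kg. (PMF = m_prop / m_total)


PMF = 14799 / 53407 = 0.277

0.277


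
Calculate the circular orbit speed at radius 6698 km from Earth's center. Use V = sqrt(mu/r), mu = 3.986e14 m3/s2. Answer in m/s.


V = sqrt(3.986e14 / 6698000) = 7714 m/s

7714 m/s


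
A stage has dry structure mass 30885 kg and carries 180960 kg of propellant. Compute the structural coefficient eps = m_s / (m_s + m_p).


eps = 30885 / (30885 + 180960) = 0.1458

0.1458


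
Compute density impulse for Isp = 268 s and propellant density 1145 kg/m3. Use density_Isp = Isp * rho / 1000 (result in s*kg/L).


rho*Isp = 268 * 1145 / 1000 = 307 s*kg/L

307 s*kg/L


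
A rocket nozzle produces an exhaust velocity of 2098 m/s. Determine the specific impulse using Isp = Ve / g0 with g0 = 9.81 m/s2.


Isp = Ve / g0 = 2098 / 9.81 = 213.9 s

213.9 s


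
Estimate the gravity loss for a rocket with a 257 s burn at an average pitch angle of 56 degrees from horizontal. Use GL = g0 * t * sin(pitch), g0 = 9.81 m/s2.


GL = 9.81 * 257 * sin(56 deg) = 2090 m/s

2090 m/s


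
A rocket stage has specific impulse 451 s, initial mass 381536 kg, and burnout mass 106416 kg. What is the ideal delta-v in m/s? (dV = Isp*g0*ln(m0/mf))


Ve = 451 * 9.81 = 4424.31 m/s
dV = 4424.31 * ln(381536/106416) = 5649 m/s

5649 m/s


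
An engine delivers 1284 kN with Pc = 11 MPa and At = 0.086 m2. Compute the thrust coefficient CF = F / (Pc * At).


CF = 1284000 / (11e6 * 0.086) = 1.36

1.36


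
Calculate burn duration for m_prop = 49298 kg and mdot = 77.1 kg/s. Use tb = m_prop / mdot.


tb = 49298 / 77.1 = 639.4 s

639.4 s


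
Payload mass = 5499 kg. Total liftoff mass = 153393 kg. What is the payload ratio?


PR = 5499 / 153393 = 0.0358

0.0358


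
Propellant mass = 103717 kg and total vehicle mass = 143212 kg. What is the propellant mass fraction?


PMF = 103717 / 143212 = 0.724

0.724


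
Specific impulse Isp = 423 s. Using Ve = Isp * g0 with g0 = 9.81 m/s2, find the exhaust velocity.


Ve = Isp * g0 = 423 * 9.81 = 4149.6 m/s

4149.6 m/s


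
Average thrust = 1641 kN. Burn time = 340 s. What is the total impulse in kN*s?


It = 1641 * 340 = 557940 kN*s

557940 kN*s


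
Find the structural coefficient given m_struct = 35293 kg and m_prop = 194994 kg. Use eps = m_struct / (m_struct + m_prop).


eps = 35293 / (35293 + 194994) = 0.1533

0.1533


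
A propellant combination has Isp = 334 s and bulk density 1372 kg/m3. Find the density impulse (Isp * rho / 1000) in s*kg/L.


rho*Isp = 334 * 1372 / 1000 = 458 s*kg/L

458 s*kg/L


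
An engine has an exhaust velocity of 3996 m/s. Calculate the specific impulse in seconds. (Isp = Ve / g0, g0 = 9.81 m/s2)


Isp = Ve / g0 = 3996 / 9.81 = 407.3 s

407.3 s


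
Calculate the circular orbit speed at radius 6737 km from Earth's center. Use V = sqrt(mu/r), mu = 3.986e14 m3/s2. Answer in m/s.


V = sqrt(3.986e14 / 6737000) = 7692 m/s

7692 m/s


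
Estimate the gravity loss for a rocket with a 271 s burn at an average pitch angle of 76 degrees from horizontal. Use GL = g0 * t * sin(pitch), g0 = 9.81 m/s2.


GL = 9.81 * 271 * sin(76 deg) = 2580 m/s

2580 m/s


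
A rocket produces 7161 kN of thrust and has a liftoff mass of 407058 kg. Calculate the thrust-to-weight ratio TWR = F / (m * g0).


TWR = 7161000 / (407058 * 9.81) = 1.79

1.79


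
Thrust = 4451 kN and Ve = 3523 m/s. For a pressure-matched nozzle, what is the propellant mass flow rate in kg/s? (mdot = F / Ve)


mdot = F / Ve = 4451000 / 3523 = 1263.4 kg/s

1263.4 kg/s


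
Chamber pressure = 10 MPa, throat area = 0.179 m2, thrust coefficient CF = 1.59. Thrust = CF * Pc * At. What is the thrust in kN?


F = 1.59 * 10e6 * 0.179 = 2.8461e+06 N = 2846.1 kN

2846.1 kN


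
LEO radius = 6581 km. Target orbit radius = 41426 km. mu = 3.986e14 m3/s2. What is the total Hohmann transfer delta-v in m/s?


V1 = sqrt(mu/r1) = 7782.56 m/s
dV1 = V1*(sqrt(2*r2/(r1+r2)) - 1) = 2441.46 m/s
V2 = sqrt(mu/r2) = 3101.93 m/s
dV2 = V2*(1 - sqrt(2*r1/(r1+r2))) = 1477.73 m/s
Total dV = 3919 m/s

3919 m/s


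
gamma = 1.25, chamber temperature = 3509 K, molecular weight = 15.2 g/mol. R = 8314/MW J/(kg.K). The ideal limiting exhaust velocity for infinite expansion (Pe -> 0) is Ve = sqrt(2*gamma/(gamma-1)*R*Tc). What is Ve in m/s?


R = 8314 / 15.2 = 546.97 J/(kg.K)
Ve = sqrt(2 * 1.25 / (1.25 - 1) * 546.97 * 3509) = 4381 m/s

4381 m/s


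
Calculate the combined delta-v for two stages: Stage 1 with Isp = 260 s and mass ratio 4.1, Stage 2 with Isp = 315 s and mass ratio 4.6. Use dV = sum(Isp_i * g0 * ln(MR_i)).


dV1 = 260 * 9.81 * ln(4.1) = 3598.9 m/s
dV2 = 315 * 9.81 * ln(4.6) = 4715.7 m/s
Total dV = 3598.9 + 4715.7 = 8314.6 m/s ~ 8315 m/s

8315 m/s


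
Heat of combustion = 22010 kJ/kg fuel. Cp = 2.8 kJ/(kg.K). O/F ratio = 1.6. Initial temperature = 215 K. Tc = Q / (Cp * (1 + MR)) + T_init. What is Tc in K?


Tc = 22010 / (2.8 * (1 + 1.6)) + 215 = 3238 K

3238 K


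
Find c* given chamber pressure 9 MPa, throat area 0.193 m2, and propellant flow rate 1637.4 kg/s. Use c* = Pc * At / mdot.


c* = 9e6 * 0.193 / 1637.4 = 1061 m/s

1061 m/s


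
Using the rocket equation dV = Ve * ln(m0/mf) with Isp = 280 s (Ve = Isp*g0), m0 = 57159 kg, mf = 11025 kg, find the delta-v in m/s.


Ve = 280 * 9.81 = 2746.8 m/s
dV = 2746.8 * ln(57159/11025) = 4520 m/s

4520 m/s


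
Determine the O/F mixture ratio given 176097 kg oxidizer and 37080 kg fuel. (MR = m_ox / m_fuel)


MR = 176097 / 37080 = 4.75

4.75


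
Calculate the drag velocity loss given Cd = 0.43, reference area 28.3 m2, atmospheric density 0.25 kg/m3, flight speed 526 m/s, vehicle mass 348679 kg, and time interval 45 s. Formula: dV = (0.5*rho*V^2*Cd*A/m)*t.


D = 0.5 * 0.25 * 526^2 * 0.43 * 28.3 = 420858.78 N
a = 420858.78 / 348679 = 1.207 m/s2
dV = 1.207 * 45 = 54.3 m/s

54.3 m/s


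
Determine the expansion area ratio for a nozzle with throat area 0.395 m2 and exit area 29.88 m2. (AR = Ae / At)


AR = 29.88 / 0.395 = 75.6

75.6


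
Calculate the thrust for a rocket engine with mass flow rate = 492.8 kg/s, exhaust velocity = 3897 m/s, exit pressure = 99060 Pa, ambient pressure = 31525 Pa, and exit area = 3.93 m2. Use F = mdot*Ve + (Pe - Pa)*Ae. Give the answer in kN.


F = 492.8 * 3897 + (99060 - 31525) * 3.93 = 2.1859e+06 N = 2185.9 kN

2185.9 kN


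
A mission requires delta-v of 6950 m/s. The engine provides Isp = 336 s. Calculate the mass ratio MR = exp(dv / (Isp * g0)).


Ve = 336 * 9.81 = 3296.16 m/s
MR = exp(6950 / 3296.16) = 8.236

8.236


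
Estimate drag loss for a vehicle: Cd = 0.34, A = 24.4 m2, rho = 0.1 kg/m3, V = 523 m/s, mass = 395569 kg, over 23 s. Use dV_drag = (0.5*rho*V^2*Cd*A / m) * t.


D = 0.5 * 0.1 * 523^2 * 0.34 * 24.4 = 113459.83 N
a = 113459.83 / 395569 = 0.2868 m/s2
dV = 0.2868 * 23 = 6.6 m/s

6.6 m/s


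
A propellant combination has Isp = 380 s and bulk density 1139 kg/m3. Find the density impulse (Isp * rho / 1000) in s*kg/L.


rho*Isp = 380 * 1139 / 1000 = 433 s*kg/L

433 s*kg/L


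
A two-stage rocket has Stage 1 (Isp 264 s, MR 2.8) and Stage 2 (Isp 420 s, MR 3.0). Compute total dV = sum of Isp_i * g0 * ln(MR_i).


dV1 = 264 * 9.81 * ln(2.8) = 2666.5 m/s
dV2 = 420 * 9.81 * ln(3.0) = 4526.5 m/s
Total dV = 2666.5 + 4526.5 = 7193.0 m/s ~ 7193 m/s

7193 m/s


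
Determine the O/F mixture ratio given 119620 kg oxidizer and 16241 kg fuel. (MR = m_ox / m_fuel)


MR = 119620 / 16241 = 7.37

7.37


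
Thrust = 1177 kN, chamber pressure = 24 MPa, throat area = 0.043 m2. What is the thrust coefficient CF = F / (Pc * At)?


CF = 1177000 / (24e6 * 0.043) = 1.14

1.14


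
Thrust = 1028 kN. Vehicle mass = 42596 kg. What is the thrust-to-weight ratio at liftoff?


TWR = 1028000 / (42596 * 9.81) = 2.46

2.46


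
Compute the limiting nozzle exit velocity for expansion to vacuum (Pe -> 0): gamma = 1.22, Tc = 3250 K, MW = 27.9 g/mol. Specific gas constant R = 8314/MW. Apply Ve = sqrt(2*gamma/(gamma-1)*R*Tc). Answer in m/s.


R = 8314 / 27.9 = 297.99 J/(kg.K)
Ve = sqrt(2 * 1.22 / (1.22 - 1) * 297.99 * 3250) = 3277 m/s

3277 m/s


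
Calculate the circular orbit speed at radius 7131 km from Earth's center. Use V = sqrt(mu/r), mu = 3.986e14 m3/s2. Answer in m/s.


V = sqrt(3.986e14 / 7131000) = 7476 m/s

7476 m/s


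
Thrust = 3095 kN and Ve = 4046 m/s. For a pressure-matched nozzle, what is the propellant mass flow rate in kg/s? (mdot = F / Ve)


mdot = F / Ve = 3095000 / 4046 = 765.0 kg/s

765.0 kg/s


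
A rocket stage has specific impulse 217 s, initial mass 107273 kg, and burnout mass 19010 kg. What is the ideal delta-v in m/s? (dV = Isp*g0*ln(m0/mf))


Ve = 217 * 9.81 = 2128.77 m/s
dV = 2128.77 * ln(107273/19010) = 3684 m/s

3684 m/s


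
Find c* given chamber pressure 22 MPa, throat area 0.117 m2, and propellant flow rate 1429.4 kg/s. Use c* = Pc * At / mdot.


c* = 22e6 * 0.117 / 1429.4 = 1801 m/s

1801 m/s


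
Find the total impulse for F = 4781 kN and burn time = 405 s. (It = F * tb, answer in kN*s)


It = 4781 * 405 = 1936305 kN*s

1936305 kN*s


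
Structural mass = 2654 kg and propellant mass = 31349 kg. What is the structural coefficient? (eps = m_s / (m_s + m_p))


eps = 2654 / (2654 + 31349) = 0.0781

0.0781


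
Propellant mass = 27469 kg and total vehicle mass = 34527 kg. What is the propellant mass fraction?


PMF = 27469 / 34527 = 0.796

0.796


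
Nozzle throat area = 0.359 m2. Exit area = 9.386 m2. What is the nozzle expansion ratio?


AR = 9.386 / 0.359 = 26.1

26.1


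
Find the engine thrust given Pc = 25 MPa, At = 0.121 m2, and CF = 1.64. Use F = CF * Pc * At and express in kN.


F = 1.64 * 25e6 * 0.121 = 4.9610e+06 N = 4961.0 kN

4961.0 kN


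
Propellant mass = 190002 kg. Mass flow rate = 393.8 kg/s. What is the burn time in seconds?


tb = 190002 / 393.8 = 482.5 s

482.5 s


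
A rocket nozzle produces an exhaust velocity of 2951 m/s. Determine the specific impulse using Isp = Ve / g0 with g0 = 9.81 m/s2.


Isp = Ve / g0 = 2951 / 9.81 = 300.8 s

300.8 s


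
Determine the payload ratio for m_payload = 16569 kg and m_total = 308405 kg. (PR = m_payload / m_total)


PR = 16569 / 308405 = 0.0537

0.0537


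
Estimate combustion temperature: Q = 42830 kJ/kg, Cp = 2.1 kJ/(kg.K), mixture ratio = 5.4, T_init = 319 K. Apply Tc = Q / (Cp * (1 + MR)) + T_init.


Tc = 42830 / (2.1 * (1 + 5.4)) + 319 = 3506 K

3506 K


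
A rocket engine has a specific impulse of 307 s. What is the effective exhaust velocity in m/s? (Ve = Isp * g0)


Ve = Isp * g0 = 307 * 9.81 = 3011.7 m/s

3011.7 m/s


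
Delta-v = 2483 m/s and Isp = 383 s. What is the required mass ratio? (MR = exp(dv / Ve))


Ve = 383 * 9.81 = 3757.23 m/s
MR = exp(2483 / 3757.23) = 1.936

1.936


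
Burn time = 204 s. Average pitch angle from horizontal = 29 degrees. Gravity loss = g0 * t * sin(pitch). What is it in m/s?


GL = 9.81 * 204 * sin(29 deg) = 970 m/s

970 m/s


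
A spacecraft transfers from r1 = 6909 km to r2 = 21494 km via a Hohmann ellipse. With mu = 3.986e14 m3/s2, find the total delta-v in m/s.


V1 = sqrt(mu/r1) = 7595.58 m/s
dV1 = V1*(sqrt(2*r2/(r1+r2)) - 1) = 1748.84 m/s
V2 = sqrt(mu/r2) = 4306.36 m/s
dV2 = V2*(1 - sqrt(2*r1/(r1+r2))) = 1302.7 m/s
Total dV = 3052 m/s

3052 m/s


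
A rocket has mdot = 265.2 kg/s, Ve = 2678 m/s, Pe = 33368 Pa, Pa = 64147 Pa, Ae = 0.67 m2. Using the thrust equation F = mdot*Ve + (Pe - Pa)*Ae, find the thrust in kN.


F = 265.2 * 2678 + (33368 - 64147) * 0.67 = 689584.0 N = 689.6 kN

689.6 kN


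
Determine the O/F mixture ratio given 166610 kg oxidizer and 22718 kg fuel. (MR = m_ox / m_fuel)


MR = 166610 / 22718 = 7.33

7.33


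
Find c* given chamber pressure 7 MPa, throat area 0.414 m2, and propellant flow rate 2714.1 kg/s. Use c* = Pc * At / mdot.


c* = 7e6 * 0.414 / 2714.1 = 1068 m/s

1068 m/s


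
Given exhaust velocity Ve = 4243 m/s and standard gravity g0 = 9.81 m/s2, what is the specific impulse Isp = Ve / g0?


Isp = Ve / g0 = 4243 / 9.81 = 432.5 s

432.5 s


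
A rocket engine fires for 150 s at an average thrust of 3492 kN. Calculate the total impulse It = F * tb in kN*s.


It = 3492 * 150 = 523800 kN*s

523800 kN*s


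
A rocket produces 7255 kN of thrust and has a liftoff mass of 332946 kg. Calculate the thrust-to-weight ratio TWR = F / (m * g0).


TWR = 7255000 / (332946 * 9.81) = 2.22

2.22


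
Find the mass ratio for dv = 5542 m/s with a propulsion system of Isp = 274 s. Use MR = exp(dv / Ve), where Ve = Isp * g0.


Ve = 274 * 9.81 = 2687.94 m/s
MR = exp(5542 / 2687.94) = 7.86

7.86


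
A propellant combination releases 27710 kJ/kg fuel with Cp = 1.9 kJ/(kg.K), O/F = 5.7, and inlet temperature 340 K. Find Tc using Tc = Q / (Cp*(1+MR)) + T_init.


Tc = 27710 / (1.9 * (1 + 5.7)) + 340 = 2517 K

2517 K


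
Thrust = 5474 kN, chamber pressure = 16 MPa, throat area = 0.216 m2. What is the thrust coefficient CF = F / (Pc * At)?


CF = 5474000 / (16e6 * 0.216) = 1.58

1.58


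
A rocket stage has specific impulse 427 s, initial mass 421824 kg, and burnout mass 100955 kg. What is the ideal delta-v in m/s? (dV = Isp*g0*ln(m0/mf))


Ve = 427 * 9.81 = 4188.87 m/s
dV = 4188.87 * ln(421824/100955) = 5990 m/s

5990 m/s


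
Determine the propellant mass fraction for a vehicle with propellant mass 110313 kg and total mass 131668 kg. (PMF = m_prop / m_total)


PMF = 110313 / 131668 = 0.838

0.838


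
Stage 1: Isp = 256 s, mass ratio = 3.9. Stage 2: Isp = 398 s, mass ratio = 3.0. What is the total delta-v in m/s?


dV1 = 256 * 9.81 * ln(3.9) = 3417.9 m/s
dV2 = 398 * 9.81 * ln(3.0) = 4289.4 m/s
Total dV = 3417.9 + 4289.4 = 7707.3 m/s ~ 7707 m/s

7707 m/s


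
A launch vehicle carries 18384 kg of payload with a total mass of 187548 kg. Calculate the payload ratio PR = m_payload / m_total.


PR = 18384 / 187548 = 0.098

0.098


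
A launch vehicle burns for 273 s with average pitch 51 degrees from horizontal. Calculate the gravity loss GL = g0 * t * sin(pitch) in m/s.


GL = 9.81 * 273 * sin(51 deg) = 2081 m/s

2081 m/s


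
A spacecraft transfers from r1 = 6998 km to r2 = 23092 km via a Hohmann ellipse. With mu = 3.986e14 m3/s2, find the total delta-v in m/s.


V1 = sqrt(mu/r1) = 7547.13 m/s
dV1 = V1*(sqrt(2*r2/(r1+r2)) - 1) = 1802.97 m/s
V2 = sqrt(mu/r2) = 4154.68 m/s
dV2 = V2*(1 - sqrt(2*r1/(r1+r2))) = 1321.15 m/s
Total dV = 3124 m/s

3124 m/s


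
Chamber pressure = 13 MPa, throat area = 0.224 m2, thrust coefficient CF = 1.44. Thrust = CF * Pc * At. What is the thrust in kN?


F = 1.44 * 13e6 * 0.224 = 4.1933e+06 N = 4193.3 kN

4193.3 kN


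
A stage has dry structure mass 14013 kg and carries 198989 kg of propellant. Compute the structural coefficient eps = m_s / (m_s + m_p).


eps = 14013 / (14013 + 198989) = 0.0658

0.0658


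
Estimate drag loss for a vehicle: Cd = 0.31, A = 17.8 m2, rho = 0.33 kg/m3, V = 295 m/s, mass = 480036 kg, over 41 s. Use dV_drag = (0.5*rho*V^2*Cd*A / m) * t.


D = 0.5 * 0.33 * 295^2 * 0.31 * 17.8 = 79233.65 N
a = 79233.65 / 480036 = 0.1651 m/s2
dV = 0.1651 * 41 = 6.8 m/s

6.8 m/s


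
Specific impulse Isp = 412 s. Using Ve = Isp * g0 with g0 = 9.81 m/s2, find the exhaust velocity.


Ve = Isp * g0 = 412 * 9.81 = 4041.7 m/s

4041.7 m/s


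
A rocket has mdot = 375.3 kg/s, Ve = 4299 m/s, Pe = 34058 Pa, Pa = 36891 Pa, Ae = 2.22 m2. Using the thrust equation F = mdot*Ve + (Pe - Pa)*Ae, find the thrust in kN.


F = 375.3 * 4299 + (34058 - 36891) * 2.22 = 1.6071e+06 N = 1607.1 kN

1607.1 kN


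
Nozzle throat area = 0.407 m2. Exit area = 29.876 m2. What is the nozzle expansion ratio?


AR = 29.876 / 0.407 = 73.4

73.4


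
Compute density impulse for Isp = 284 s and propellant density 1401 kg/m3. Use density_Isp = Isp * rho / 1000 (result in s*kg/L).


rho*Isp = 284 * 1401 / 1000 = 398 s*kg/L

398 s*kg/L


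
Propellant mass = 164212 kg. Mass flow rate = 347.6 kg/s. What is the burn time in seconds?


tb = 164212 / 347.6 = 472.4 s

472.4 s


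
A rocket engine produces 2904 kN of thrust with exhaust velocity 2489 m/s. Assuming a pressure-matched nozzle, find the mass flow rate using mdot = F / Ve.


mdot = F / Ve = 2904000 / 2489 = 1166.7 kg/s

1166.7 kg/s


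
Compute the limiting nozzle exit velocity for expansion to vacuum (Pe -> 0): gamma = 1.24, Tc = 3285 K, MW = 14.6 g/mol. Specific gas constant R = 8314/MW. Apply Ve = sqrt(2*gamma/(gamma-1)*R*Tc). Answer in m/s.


R = 8314 / 14.6 = 569.45 J/(kg.K)
Ve = sqrt(2 * 1.24 / (1.24 - 1) * 569.45 * 3285) = 4397 m/s

4397 m/s


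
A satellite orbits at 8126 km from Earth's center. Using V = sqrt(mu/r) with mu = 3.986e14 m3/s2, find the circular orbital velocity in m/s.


V = sqrt(3.986e14 / 8126000) = 7004 m/s

7004 m/s


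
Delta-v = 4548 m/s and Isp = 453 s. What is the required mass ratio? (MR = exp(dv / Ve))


Ve = 453 * 9.81 = 4443.93 m/s
MR = exp(4548 / 4443.93) = 2.783

2.783


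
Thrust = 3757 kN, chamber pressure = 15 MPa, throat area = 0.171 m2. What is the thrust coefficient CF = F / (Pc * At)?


CF = 3757000 / (15e6 * 0.171) = 1.46

1.46


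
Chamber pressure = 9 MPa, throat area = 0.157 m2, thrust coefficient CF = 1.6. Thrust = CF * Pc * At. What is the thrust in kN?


F = 1.6 * 9e6 * 0.157 = 2.2608e+06 N = 2260.8 kN

2260.8 kN


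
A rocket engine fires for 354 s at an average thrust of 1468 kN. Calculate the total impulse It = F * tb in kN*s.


It = 1468 * 354 = 519672 kN*s

519672 kN*s


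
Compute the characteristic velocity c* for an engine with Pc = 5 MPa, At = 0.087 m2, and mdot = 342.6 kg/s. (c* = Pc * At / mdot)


c* = 5e6 * 0.087 / 342.6 = 1270 m/s

1270 m/s


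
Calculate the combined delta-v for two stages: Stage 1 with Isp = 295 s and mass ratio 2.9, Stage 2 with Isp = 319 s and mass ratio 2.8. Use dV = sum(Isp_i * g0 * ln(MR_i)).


dV1 = 295 * 9.81 * ln(2.9) = 3081.2 m/s
dV2 = 319 * 9.81 * ln(2.8) = 3222.1 m/s
Total dV = 3081.2 + 3222.1 = 6303.3 m/s ~ 6303 m/s

6303 m/s


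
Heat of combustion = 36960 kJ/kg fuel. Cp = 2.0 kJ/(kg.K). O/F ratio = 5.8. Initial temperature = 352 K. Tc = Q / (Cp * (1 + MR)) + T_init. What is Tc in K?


Tc = 36960 / (2.0 * (1 + 5.8)) + 352 = 3070 K

3070 K


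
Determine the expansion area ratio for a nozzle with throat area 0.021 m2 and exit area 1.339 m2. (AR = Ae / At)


AR = 1.339 / 0.021 = 63.8

63.8


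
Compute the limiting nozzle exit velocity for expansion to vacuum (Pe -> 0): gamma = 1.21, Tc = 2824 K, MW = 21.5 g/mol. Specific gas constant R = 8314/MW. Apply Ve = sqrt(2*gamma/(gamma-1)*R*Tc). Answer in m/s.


R = 8314 / 21.5 = 386.7 J/(kg.K)
Ve = sqrt(2 * 1.21 / (1.21 - 1) * 386.7 * 2824) = 3547 m/s

3547 m/s


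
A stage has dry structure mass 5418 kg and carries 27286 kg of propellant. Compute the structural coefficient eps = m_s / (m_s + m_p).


eps = 5418 / (5418 + 27286) = 0.1657

0.1657


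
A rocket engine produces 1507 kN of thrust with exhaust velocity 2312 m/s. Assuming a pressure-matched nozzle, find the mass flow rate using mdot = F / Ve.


mdot = F / Ve = 1507000 / 2312 = 651.8 kg/s

651.8 kg/s


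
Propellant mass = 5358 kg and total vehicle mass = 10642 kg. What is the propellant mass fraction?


PMF = 5358 / 10642 = 0.503

0.503


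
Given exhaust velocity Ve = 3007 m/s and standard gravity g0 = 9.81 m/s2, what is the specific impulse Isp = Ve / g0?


Isp = Ve / g0 = 3007 / 9.81 = 306.5 s

306.5 s


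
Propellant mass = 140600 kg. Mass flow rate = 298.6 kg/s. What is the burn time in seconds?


tb = 140600 / 298.6 = 470.9 s

470.9 s


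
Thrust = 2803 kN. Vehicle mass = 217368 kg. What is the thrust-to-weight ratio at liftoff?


TWR = 2803000 / (217368 * 9.81) = 1.31

1.31


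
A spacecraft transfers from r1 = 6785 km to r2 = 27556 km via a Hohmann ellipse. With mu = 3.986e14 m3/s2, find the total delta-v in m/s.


V1 = sqrt(mu/r1) = 7664.67 m/s
dV1 = V1*(sqrt(2*r2/(r1+r2)) - 1) = 2045.13 m/s
V2 = sqrt(mu/r2) = 3803.3 m/s
dV2 = V2*(1 - sqrt(2*r1/(r1+r2))) = 1412.5 m/s
Total dV = 3458 m/s

3458 m/s


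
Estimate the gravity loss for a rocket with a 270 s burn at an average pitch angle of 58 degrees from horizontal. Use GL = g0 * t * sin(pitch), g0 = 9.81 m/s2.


GL = 9.81 * 270 * sin(58 deg) = 2246 m/s

2246 m/s


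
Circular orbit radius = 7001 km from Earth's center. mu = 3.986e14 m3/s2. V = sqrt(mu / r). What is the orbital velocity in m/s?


V = sqrt(3.986e14 / 7001000) = 7546 m/s

7546 m/s


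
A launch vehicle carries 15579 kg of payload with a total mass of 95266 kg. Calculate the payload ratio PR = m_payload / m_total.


PR = 15579 / 95266 = 0.1635

0.1635


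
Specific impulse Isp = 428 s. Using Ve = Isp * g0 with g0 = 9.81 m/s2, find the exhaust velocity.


Ve = Isp * g0 = 428 * 9.81 = 4198.7 m/s

4198.7 m/s


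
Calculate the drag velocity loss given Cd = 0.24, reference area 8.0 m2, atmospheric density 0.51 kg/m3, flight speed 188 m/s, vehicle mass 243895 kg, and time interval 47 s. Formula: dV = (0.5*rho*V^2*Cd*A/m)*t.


D = 0.5 * 0.51 * 188^2 * 0.24 * 8.0 = 17304.42 N
a = 17304.42 / 243895 = 0.071 m/s2
dV = 0.071 * 47 = 3.3 m/s

3.3 m/s


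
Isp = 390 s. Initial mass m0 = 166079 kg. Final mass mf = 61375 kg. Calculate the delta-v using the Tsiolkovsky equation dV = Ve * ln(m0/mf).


Ve = 390 * 9.81 = 3825.9 m/s
dV = 3825.9 * ln(166079/61375) = 3809 m/s

3809 m/s


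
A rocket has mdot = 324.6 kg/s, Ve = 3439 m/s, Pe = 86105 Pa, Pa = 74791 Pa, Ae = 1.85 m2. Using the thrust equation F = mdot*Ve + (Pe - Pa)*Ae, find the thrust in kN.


F = 324.6 * 3439 + (86105 - 74791) * 1.85 = 1.1372e+06 N = 1137.2 kN

1137.2 kN


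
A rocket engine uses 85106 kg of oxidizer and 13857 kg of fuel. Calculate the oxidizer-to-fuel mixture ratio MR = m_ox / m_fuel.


MR = 85106 / 13857 = 6.14

6.14


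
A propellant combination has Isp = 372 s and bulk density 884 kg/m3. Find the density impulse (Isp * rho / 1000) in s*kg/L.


rho*Isp = 372 * 884 / 1000 = 329 s*kg/L

329 s*kg/L


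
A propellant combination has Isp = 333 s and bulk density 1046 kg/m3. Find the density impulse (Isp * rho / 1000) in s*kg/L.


rho*Isp = 333 * 1046 / 1000 = 348 s*kg/L

348 s*kg/L


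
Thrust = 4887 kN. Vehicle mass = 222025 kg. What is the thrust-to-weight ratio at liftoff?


TWR = 4887000 / (222025 * 9.81) = 2.24

2.24


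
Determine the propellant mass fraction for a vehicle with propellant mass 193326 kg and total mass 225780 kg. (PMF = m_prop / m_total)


PMF = 193326 / 225780 = 0.856

0.856


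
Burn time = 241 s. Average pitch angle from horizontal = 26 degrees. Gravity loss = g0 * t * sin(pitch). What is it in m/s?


GL = 9.81 * 241 * sin(26 deg) = 1036 m/s

1036 m/s


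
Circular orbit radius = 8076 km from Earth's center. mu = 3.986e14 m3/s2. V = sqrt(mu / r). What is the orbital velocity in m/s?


V = sqrt(3.986e14 / 8076000) = 7025 m/s

7025 m/s


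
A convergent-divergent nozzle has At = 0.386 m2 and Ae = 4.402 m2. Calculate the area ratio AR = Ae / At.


AR = 4.402 / 0.386 = 11.4

11.4


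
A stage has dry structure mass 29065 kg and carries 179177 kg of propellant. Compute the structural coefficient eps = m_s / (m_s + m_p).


eps = 29065 / (29065 + 179177) = 0.1396

0.1396


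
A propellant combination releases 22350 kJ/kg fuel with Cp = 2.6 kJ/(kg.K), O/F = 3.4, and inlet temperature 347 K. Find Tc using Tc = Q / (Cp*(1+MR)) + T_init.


Tc = 22350 / (2.6 * (1 + 3.4)) + 347 = 2301 K

2301 K


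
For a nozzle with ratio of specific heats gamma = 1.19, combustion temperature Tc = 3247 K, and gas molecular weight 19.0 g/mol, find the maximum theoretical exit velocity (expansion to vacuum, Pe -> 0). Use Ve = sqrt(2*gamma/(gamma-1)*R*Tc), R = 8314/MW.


R = 8314 / 19.0 = 437.58 J/(kg.K)
Ve = sqrt(2 * 1.19 / (1.19 - 1) * 437.58 * 3247) = 4219 m/s

4219 m/s


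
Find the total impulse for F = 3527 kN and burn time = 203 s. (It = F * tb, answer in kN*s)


It = 3527 * 203 = 715981 kN*s

715981 kN*s


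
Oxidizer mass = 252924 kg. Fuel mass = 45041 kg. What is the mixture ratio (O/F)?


MR = 252924 / 45041 = 5.62

5.62


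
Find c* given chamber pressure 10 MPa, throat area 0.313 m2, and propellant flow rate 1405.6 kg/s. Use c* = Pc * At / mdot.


c* = 10e6 * 0.313 / 1405.6 = 2227 m/s

2227 m/s


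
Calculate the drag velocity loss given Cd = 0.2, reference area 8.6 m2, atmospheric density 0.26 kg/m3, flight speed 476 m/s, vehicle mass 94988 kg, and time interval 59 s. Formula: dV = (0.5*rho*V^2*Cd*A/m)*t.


D = 0.5 * 0.26 * 476^2 * 0.2 * 8.6 = 50662.39 N
a = 50662.39 / 94988 = 0.5334 m/s2
dV = 0.5334 * 59 = 31.5 m/s

31.5 m/s


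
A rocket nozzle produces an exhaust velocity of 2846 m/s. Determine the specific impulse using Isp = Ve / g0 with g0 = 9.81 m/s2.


Isp = Ve / g0 = 2846 / 9.81 = 290.1 s

290.1 s


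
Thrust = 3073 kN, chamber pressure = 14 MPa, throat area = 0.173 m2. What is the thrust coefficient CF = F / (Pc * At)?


CF = 3073000 / (14e6 * 0.173) = 1.27

1.27


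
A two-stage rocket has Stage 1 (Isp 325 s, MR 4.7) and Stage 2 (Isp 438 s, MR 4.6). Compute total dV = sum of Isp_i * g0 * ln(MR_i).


dV1 = 325 * 9.81 * ln(4.7) = 4934.0 m/s
dV2 = 438 * 9.81 * ln(4.6) = 6557.1 m/s
Total dV = 4934.0 + 6557.1 = 11491.1 m/s ~ 11491 m/s

11491 m/s


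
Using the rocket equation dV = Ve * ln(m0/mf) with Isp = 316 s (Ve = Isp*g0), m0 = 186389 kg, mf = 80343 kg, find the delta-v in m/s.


Ve = 316 * 9.81 = 3099.96 m/s
dV = 3099.96 * ln(186389/80343) = 2609 m/s

2609 m/s


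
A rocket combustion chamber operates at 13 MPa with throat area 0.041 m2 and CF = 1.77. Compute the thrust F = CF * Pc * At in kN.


F = 1.77 * 13e6 * 0.041 = 943410.0 N = 943.4 kN

943.4 kN


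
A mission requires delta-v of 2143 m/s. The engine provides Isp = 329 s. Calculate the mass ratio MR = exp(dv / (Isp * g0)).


Ve = 329 * 9.81 = 3227.49 m/s
MR = exp(2143 / 3227.49) = 1.943

1.943


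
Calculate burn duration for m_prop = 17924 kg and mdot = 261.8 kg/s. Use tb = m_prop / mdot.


tb = 17924 / 261.8 = 68.5 s

68.5 s


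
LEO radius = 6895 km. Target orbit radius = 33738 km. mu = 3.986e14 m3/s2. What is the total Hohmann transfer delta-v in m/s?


V1 = sqrt(mu/r1) = 7603.29 m/s
dV1 = V1*(sqrt(2*r2/(r1+r2)) - 1) = 2194.69 m/s
V2 = sqrt(mu/r2) = 3437.23 m/s
dV2 = V2*(1 - sqrt(2*r1/(r1+r2))) = 1434.83 m/s
Total dV = 3630 m/s

3630 m/s


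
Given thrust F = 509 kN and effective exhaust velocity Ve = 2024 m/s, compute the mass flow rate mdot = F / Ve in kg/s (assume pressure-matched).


mdot = F / Ve = 509000 / 2024 = 251.5 kg/s

251.5 kg/s


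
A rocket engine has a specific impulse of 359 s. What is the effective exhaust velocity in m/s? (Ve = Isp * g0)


Ve = Isp * g0 = 359 * 9.81 = 3521.8 m/s

3521.8 m/s


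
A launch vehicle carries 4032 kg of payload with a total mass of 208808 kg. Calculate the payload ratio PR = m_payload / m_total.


PR = 4032 / 208808 = 0.0193

0.0193


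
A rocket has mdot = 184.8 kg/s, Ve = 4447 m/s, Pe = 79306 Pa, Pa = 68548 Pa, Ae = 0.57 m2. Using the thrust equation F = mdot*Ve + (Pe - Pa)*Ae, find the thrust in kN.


F = 184.8 * 4447 + (79306 - 68548) * 0.57 = 827938.0 N = 827.9 kN

827.9 kN


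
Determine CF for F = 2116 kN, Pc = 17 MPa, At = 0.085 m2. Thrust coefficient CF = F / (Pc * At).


CF = 2116000 / (17e6 * 0.085) = 1.46

1.46


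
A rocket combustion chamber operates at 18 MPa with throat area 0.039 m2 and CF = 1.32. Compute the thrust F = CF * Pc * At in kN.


F = 1.32 * 18e6 * 0.039 = 926640.0 N = 926.6 kN

926.6 kN


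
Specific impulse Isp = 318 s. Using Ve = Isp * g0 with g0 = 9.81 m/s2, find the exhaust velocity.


Ve = Isp * g0 = 318 * 9.81 = 3119.6 m/s

3119.6 m/s


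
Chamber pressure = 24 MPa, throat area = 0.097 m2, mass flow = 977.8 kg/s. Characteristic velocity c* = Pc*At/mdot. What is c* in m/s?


c* = 24e6 * 0.097 / 977.8 = 2381 m/s

2381 m/s


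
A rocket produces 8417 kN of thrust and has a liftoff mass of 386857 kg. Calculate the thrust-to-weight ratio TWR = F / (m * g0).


TWR = 8417000 / (386857 * 9.81) = 2.22

2.22


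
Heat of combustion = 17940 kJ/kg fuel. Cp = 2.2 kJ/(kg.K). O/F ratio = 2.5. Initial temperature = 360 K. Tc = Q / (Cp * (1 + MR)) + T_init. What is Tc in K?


Tc = 17940 / (2.2 * (1 + 2.5)) + 360 = 2690 K

2690 K


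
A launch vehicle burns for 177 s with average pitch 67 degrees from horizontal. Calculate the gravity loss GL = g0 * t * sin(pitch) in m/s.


GL = 9.81 * 177 * sin(67 deg) = 1598 m/s

1598 m/s


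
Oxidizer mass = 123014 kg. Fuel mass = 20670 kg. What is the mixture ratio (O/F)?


MR = 123014 / 20670 = 5.95

5.95


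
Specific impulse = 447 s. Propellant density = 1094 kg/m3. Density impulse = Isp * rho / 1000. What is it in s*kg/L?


rho*Isp = 447 * 1094 / 1000 = 489 s*kg/L

489 s*kg/L


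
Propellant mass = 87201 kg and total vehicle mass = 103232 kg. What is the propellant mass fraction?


PMF = 87201 / 103232 = 0.845

0.845


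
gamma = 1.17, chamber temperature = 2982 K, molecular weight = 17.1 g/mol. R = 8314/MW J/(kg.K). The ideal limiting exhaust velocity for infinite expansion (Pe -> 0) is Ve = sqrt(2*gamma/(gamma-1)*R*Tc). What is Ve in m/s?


R = 8314 / 17.1 = 486.2 J/(kg.K)
Ve = sqrt(2 * 1.17 / (1.17 - 1) * 486.2 * 2982) = 4467 m/s

4467 m/s


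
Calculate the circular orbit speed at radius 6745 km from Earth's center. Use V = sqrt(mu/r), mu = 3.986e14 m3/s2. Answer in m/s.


V = sqrt(3.986e14 / 6745000) = 7687 m/s

7687 m/s


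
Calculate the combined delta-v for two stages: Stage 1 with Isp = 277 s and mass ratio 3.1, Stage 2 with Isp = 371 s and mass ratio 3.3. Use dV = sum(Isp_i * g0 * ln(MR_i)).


dV1 = 277 * 9.81 * ln(3.1) = 3074.4 m/s
dV2 = 371 * 9.81 * ln(3.3) = 4345.3 m/s
Total dV = 3074.4 + 4345.3 = 7419.7 m/s ~ 7420 m/s

7420 m/s


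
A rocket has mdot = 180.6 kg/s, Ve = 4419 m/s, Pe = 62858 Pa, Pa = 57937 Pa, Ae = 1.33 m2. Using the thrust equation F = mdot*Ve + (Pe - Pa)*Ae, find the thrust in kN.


F = 180.6 * 4419 + (62858 - 57937) * 1.33 = 804616.0 N = 804.6 kN

804.6 kN


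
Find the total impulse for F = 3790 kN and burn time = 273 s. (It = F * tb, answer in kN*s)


It = 3790 * 273 = 1034670 kN*s

1034670 kN*s


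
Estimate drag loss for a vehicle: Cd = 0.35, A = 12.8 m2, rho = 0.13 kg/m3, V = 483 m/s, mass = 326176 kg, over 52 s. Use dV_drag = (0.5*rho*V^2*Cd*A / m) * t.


D = 0.5 * 0.13 * 483^2 * 0.35 * 12.8 = 67933.76 N
a = 67933.76 / 326176 = 0.2083 m/s2
dV = 0.2083 * 52 = 10.8 m/s

10.8 m/s


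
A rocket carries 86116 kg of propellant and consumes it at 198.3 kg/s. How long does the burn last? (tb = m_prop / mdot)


tb = 86116 / 198.3 = 434.3 s

434.3 s


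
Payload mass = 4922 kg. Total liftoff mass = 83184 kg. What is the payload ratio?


PR = 4922 / 83184 = 0.0592

0.0592


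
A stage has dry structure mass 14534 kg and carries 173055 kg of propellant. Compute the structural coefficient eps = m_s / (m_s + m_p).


eps = 14534 / (14534 + 173055) = 0.0775

0.0775


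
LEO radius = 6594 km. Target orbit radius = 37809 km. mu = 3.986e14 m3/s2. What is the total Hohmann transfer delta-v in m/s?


V1 = sqrt(mu/r1) = 7774.89 m/s
dV1 = V1*(sqrt(2*r2/(r1+r2)) - 1) = 2371.25 m/s
V2 = sqrt(mu/r2) = 3246.92 m/s
dV2 = V2*(1 - sqrt(2*r1/(r1+r2))) = 1477.4 m/s
Total dV = 3849 m/s

3849 m/s


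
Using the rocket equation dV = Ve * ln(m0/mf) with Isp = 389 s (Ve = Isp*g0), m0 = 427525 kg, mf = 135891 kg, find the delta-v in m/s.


Ve = 389 * 9.81 = 3816.09 m/s
dV = 3816.09 * ln(427525/135891) = 4374 m/s

4374 m/s


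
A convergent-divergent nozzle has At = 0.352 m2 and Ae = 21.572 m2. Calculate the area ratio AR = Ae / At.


AR = 21.572 / 0.352 = 61.3

61.3


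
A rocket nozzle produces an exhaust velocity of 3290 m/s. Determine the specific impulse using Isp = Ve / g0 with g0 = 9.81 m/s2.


Isp = Ve / g0 = 3290 / 9.81 = 335.4 s

335.4 s


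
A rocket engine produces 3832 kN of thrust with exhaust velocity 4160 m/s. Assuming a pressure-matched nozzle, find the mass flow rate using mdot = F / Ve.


mdot = F / Ve = 3832000 / 4160 = 921.2 kg/s

921.2 kg/s


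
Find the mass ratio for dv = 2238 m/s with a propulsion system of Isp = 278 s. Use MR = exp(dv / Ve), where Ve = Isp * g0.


Ve = 278 * 9.81 = 2727.18 m/s
MR = exp(2238 / 2727.18) = 2.272

2.272


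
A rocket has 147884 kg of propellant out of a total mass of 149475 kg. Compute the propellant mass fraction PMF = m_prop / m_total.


PMF = 147884 / 149475 = 0.989

0.989


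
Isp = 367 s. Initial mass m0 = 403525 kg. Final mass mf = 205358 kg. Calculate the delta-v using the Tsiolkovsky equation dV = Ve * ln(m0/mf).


Ve = 367 * 9.81 = 3600.27 m/s
dV = 3600.27 * ln(403525/205358) = 2432 m/s

2432 m/s


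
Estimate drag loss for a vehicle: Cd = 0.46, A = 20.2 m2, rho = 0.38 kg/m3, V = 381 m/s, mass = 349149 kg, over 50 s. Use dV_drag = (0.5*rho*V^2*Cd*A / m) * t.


D = 0.5 * 0.38 * 381^2 * 0.46 * 20.2 = 256278.84 N
a = 256278.84 / 349149 = 0.734 m/s2
dV = 0.734 * 50 = 36.7 m/s

36.7 m/s


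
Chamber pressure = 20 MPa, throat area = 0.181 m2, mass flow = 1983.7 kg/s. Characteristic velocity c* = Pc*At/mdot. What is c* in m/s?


c* = 20e6 * 0.181 / 1983.7 = 1825 m/s

1825 m/s


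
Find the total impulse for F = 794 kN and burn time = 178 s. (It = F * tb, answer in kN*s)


It = 794 * 178 = 141332 kN*s

141332 kN*s


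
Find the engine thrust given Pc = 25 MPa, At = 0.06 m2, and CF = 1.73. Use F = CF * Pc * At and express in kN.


F = 1.73 * 25e6 * 0.06 = 2.5950e+06 N = 2595.0 kN

2595.0 kN


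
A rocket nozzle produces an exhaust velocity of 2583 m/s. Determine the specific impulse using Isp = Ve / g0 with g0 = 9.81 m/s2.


Isp = Ve / g0 = 2583 / 9.81 = 263.3 s

263.3 s


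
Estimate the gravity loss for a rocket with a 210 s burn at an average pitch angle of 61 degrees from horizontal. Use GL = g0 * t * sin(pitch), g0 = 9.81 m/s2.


GL = 9.81 * 210 * sin(61 deg) = 1802 m/s

1802 m/s


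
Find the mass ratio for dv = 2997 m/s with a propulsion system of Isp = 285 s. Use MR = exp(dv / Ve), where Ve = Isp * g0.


Ve = 285 * 9.81 = 2795.85 m/s
MR = exp(2997 / 2795.85) = 2.921

2.921


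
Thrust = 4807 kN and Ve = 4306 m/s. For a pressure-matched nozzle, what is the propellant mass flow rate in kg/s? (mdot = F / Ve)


mdot = F / Ve = 4807000 / 4306 = 1116.3 kg/s

1116.3 kg/s


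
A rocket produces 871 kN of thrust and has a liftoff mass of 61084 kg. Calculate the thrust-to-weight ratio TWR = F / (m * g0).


TWR = 871000 / (61084 * 9.81) = 1.45

1.45


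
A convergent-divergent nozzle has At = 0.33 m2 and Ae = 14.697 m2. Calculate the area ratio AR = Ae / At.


AR = 14.697 / 0.33 = 44.5

44.5


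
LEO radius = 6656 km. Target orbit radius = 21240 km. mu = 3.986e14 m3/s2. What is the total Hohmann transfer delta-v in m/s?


V1 = sqrt(mu/r1) = 7738.59 m/s
dV1 = V1*(sqrt(2*r2/(r1+r2)) - 1) = 1810.97 m/s
V2 = sqrt(mu/r2) = 4332.03 m/s
dV2 = V2*(1 - sqrt(2*r1/(r1+r2))) = 1339.47 m/s
Total dV = 3150 m/s

3150 m/s


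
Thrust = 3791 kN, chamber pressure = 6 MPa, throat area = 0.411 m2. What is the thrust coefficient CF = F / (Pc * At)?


CF = 3791000 / (6e6 * 0.411) = 1.54

1.54


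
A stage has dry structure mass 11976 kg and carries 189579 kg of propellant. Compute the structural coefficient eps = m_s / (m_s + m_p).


eps = 11976 / (11976 + 189579) = 0.0594

0.0594


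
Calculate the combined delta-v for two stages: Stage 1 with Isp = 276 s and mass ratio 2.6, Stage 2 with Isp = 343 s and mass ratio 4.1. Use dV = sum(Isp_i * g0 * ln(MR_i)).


dV1 = 276 * 9.81 * ln(2.6) = 2587.1 m/s
dV2 = 343 * 9.81 * ln(4.1) = 4747.7 m/s
Total dV = 2587.1 + 4747.7 = 7334.8 m/s ~ 7335 m/s

7335 m/s


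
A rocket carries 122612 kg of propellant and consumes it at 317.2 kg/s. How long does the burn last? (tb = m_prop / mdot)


tb = 122612 / 317.2 = 386.5 s

386.5 s


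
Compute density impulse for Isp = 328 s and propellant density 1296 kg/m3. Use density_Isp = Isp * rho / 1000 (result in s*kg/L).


rho*Isp = 328 * 1296 / 1000 = 425 s*kg/L

425 s*kg/L


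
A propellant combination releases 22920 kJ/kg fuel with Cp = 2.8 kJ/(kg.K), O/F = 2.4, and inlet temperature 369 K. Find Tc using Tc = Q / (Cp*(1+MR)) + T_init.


Tc = 22920 / (2.8 * (1 + 2.4)) + 369 = 2777 K

2777 K


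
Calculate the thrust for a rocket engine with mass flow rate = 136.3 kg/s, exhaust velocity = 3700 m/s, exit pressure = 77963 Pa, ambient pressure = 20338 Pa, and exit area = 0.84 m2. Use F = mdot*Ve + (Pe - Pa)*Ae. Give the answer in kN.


F = 136.3 * 3700 + (77963 - 20338) * 0.84 = 552715.0 N = 552.7 kN

552.7 kN


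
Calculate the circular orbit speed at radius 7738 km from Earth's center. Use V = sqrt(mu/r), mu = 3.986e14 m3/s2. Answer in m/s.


V = sqrt(3.986e14 / 7738000) = 7177 m/s

7177 m/s


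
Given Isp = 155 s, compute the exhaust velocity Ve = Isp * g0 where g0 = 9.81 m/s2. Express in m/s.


Ve = Isp * g0 = 155 * 9.81 = 1520.6 m/s

1520.6 m/s


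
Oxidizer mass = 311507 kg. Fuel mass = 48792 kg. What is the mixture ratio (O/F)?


MR = 311507 / 48792 = 6.38

6.38


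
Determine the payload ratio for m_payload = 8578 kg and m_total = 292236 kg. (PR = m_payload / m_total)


PR = 8578 / 292236 = 0.0294

0.0294


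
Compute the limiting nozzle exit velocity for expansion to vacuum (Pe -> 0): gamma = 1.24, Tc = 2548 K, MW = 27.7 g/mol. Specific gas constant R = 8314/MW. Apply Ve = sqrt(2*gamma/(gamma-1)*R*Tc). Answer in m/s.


R = 8314 / 27.7 = 300.14 J/(kg.K)
Ve = sqrt(2 * 1.24 / (1.24 - 1) * 300.14 * 2548) = 2811 m/s

2811 m/s


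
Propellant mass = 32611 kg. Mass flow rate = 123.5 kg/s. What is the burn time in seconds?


tb = 32611 / 123.5 = 264.1 s

264.1 s
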